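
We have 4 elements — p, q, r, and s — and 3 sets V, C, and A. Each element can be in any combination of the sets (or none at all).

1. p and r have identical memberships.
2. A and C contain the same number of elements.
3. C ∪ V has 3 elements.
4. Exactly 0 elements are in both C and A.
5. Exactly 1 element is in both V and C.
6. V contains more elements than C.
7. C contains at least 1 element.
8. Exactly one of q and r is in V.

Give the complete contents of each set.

V = {p, r, s}; C = {s}; A = {q}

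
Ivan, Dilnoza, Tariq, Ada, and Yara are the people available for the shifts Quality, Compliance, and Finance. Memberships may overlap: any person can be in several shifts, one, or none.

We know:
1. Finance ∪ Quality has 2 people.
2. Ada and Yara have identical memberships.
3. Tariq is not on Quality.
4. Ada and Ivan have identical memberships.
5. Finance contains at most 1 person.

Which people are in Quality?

Quality = {Dilnoza}

From (3): Tariq ∉ Quality.
Suppose Ivan ∈ Quality: no assignment then satisfies all the clues, so Ivan ∉ Quality.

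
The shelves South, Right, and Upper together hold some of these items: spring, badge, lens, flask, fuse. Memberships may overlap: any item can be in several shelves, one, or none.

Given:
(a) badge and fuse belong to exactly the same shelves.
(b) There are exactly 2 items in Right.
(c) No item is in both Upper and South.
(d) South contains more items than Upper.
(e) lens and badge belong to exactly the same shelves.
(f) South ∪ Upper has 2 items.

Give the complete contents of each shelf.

South = {flask, spring}; Right = {flask, spring}; Upper = {}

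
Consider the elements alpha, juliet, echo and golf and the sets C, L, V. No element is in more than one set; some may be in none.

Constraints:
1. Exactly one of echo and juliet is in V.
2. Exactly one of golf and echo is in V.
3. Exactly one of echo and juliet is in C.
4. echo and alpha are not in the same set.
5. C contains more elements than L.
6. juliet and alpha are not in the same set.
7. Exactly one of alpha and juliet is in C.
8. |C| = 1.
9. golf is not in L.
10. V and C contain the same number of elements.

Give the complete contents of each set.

C = {juliet}; L = {}; V = {echo}

From (9): golf ∉ L.
Suppose alpha ∈ C: no assignment then satisfies all the clues, so alpha ∉ C.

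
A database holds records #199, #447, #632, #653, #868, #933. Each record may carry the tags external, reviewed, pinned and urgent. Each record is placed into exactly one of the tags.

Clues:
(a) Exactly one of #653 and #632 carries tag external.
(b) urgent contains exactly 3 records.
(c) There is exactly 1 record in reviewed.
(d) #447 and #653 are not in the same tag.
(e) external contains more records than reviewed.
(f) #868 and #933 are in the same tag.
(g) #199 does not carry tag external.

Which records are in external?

external = {#447, #632}

From (g): #199 ∉ external.
Suppose #447 ∉ external: no assignment then satisfies all the clues, so #447 ∈ external.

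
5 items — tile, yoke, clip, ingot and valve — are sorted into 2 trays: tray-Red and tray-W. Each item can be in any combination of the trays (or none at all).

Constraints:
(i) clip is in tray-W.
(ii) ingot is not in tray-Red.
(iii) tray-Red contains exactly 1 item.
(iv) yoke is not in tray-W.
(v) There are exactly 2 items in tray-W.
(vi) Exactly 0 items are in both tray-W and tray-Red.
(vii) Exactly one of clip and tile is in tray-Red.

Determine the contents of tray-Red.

tray-Red = {tile}

From (i): clip ∈ tray-W.
From (ii): ingot ∉ tray-Red.
From (iv): yoke ∉ tray-W.
Suppose tile ∉ tray-Red: no assignment then satisfies all the clues, so tile ∈ tray-Red.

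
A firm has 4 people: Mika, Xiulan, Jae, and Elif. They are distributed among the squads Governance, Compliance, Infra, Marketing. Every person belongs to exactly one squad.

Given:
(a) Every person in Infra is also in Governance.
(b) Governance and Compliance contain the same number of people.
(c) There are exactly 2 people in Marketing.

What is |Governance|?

1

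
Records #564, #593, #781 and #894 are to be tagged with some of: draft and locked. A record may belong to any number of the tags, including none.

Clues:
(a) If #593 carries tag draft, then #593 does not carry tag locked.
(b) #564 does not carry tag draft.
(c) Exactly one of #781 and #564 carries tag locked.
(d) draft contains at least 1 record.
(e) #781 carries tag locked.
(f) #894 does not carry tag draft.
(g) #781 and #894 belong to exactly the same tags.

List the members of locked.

locked = {#781, #894}

From (b): #564 ∉ draft.
From (e): #781 ∈ locked.
From (f): #894 ∉ draft.
(c) (exactly one): #564 ∉ locked.
(g): #781 matches #894: #781 ∉ draft.
(g): #894 matches #781: #894 ∈ locked.
(d): only 1 candidates remain for draft, so all are in.
(a): #593 ∉ locked.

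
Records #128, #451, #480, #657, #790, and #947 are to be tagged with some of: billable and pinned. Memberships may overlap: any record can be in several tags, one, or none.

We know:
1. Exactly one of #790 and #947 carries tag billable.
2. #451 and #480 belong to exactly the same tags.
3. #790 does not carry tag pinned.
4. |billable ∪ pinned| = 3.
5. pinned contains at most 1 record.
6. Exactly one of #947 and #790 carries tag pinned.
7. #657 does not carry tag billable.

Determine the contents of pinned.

From (3): #790 ∉ pinned.
From (7): #657 ∉ billable.
(6) (exactly one): #947 ∈ pinned.
(5): pinned already has 1, so the rest are out.

pinned = {#947}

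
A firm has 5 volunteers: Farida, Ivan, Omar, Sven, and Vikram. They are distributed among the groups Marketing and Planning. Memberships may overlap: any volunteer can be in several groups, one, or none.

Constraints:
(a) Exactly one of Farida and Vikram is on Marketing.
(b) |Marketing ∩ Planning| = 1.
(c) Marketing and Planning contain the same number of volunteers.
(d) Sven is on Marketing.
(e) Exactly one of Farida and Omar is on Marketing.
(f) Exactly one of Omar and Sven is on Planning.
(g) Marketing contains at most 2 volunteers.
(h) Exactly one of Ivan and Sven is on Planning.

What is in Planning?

Planning = {Sven, Vikram}

From (d): Sven ∈ Marketing.
Suppose Farida ∈ Planning: no assignment then satisfies all the clues, so Farida ∉ Planning.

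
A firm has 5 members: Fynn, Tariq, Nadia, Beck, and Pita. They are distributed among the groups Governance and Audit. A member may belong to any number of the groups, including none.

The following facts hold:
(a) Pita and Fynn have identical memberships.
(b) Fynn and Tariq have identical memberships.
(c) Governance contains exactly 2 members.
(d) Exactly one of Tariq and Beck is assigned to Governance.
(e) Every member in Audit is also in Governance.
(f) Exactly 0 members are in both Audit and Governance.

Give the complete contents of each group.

Governance = {Beck, Nadia}; Audit = {}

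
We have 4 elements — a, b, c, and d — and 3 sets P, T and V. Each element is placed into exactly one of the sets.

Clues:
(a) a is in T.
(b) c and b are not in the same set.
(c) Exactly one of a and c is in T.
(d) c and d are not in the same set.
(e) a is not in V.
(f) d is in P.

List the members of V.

V = {c}

From (a): a ∈ T.
From (f): d ∈ P.
(c) (exactly one): c ∉ T.
(d): c ∉ P.
Only one set left: c ∈ V.
(b): b ∉ V.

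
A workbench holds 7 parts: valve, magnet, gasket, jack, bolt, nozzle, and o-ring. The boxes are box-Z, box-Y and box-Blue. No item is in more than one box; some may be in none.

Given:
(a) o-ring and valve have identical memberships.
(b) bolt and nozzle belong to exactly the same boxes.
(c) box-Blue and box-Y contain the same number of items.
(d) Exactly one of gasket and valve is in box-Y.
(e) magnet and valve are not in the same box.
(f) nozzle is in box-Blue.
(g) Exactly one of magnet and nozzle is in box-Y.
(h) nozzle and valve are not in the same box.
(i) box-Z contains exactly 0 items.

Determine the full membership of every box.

From (f): nozzle ∈ box-Blue.
(b): bolt matches nozzle: bolt ∉ box-Z.
(b): bolt matches nozzle: bolt ∉ box-Y.
(b): bolt matches nozzle: bolt ∈ box-Blue.
(g) (exactly one): magnet ∈ box-Y.
(h): valve ∉ box-Blue.
(i): box-Z already has 0, so the rest are out.
(a): o-ring matches valve: o-ring ∉ box-Blue.
(e): valve ∉ box-Y.
(a): o-ring matches valve: o-ring ∉ box-Y.
(d) (exactly one): gasket ∈ box-Y.
Suppose jack ∈ box-Y: no assignment then satisfies all the clues, so jack ∉ box-Y.

box-Z = {}; box-Y = {gasket, magnet}; box-Blue = {bolt, nozzle}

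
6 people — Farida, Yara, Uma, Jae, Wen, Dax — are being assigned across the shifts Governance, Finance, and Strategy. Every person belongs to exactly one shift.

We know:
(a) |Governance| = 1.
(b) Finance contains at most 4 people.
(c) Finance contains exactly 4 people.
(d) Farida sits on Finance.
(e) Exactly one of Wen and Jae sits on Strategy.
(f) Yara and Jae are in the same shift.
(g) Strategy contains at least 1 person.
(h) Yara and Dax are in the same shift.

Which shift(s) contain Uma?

Uma: Governance

From (d): Farida ∈ Finance.
Suppose Uma ∉ Governance: no assignment then satisfies all the clues, so Uma ∈ Governance.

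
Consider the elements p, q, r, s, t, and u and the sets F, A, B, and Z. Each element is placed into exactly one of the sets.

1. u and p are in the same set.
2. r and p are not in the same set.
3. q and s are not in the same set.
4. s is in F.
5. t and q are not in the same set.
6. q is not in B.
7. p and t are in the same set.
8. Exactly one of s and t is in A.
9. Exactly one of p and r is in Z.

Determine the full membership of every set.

From (4): s ∈ F.
From (6): q ∉ B.
(3): q ∉ F.
(8) (exactly one): t ∈ A.
(5): q ∉ A.
(7): p matches t: p ∉ F.
(7): p matches t: p ∈ A.
(9) (exactly one): r ∈ Z.
Only one set left: q ∈ Z.
(1): u matches p: u ∉ F.
(1): u matches p: u ∈ A.

F = {s}; A = {p, t, u}; B = {}; Z = {q, r}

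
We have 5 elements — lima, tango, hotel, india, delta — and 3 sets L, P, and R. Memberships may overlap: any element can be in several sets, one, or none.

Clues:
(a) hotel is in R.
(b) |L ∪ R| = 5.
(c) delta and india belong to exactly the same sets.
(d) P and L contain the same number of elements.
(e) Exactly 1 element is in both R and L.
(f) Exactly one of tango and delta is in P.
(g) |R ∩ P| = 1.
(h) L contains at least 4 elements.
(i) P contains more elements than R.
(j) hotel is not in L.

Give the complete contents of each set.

L = {delta, india, lima, tango}; P = {delta, hotel, india, lima}; R = {hotel, tango}

From (a): hotel ∈ R.
From (j): hotel ∉ L.
(h): only 4 candidates remain for L, so all are in.
Suppose lima ∉ P: no assignment then satisfies all the clues, so lima ∈ P.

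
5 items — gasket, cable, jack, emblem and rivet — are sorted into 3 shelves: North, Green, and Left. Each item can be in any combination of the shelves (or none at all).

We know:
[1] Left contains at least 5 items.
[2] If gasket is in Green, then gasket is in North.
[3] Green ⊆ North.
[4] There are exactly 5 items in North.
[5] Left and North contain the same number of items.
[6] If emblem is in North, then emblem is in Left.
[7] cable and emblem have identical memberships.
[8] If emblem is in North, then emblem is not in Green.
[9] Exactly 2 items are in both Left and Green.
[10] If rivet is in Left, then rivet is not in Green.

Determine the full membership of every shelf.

North = {cable, emblem, gasket, jack, rivet}; Green = {gasket, jack}; Left = {cable, emblem, gasket, jack, rivet}

(1): only 5 candidates remain for Left, so all are in.
(4): only 5 candidates remain for North, so all are in.
(8): emblem ∉ Green.
(10): rivet ∉ Green.
(7): cable matches emblem: cable ∉ Green.
Suppose gasket ∉ Green: no assignment then satisfies all the clues, so gasket ∈ Green.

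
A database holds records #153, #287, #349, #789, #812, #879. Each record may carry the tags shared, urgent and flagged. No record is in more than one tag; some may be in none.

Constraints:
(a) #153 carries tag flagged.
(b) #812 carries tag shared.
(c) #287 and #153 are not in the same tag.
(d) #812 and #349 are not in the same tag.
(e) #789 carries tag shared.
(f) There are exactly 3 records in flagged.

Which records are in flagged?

flagged = {#153, #349, #879}

From (a): #153 ∈ flagged.
From (b): #812 ∈ shared.
From (e): #789 ∈ shared.
(c): #287 ∉ flagged.
(d): #349 ∉ shared.
(f): only 3 candidates remain for flagged, so all are in.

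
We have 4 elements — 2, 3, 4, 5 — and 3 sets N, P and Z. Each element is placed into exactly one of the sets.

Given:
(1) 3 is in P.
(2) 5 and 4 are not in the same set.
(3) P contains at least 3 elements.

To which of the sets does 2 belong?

2: P

From (1): 3 ∈ P.
Suppose 2 ∈ N: no assignment then satisfies all the clues, so 2 ∉ N.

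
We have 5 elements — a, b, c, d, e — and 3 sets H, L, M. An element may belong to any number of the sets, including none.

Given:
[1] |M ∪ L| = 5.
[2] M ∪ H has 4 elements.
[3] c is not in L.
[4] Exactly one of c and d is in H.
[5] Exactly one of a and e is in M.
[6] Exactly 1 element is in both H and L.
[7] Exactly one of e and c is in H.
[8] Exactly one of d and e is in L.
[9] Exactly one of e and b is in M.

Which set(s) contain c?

c: H, M

From (3): c ∉ L.
Suppose c ∉ H: no assignment then satisfies all the clues, so c ∈ H.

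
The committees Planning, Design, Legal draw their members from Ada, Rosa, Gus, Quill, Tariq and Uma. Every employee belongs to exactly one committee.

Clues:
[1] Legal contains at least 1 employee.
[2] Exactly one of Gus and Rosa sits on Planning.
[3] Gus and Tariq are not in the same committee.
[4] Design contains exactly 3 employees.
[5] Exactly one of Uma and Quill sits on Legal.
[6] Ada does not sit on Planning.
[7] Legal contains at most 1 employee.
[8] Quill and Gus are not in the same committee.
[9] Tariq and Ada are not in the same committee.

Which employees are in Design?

Design = {Ada, Gus, Uma}

From (6): Ada ∉ Planning.
Suppose Ada ∉ Design: no assignment then satisfies all the clues, so Ada ∈ Design.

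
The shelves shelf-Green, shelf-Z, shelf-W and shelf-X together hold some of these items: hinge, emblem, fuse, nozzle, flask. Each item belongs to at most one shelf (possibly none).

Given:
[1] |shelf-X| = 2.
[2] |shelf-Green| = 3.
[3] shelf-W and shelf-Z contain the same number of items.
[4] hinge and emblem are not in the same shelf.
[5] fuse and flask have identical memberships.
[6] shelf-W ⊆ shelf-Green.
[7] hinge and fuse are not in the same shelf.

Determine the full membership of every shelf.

shelf-Green = {emblem, flask, fuse}; shelf-Z = {}; shelf-W = {}; shelf-X = {hinge, nozzle}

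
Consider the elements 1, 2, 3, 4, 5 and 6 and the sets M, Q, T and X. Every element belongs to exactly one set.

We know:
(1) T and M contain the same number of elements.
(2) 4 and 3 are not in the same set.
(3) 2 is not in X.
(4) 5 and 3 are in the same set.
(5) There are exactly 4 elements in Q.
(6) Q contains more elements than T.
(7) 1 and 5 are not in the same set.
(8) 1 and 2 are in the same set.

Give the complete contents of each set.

M = {}; Q = {1, 2, 4, 6}; T = {}; X = {3, 5}

From (3): 2 ∉ X.
(8): 1 matches 2: 1 ∉ X.
Suppose 1 ∈ M: no assignment then satisfies all the clues, so 1 ∉ M.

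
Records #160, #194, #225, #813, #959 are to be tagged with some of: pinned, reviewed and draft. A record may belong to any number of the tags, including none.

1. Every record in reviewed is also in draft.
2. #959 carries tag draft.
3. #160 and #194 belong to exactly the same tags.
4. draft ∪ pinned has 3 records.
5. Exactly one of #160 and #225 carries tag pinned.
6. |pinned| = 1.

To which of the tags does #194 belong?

#194: none

From (2): #959 ∈ draft.
Suppose #194 ∈ pinned: no assignment then satisfies all the clues, so #194 ∉ pinned.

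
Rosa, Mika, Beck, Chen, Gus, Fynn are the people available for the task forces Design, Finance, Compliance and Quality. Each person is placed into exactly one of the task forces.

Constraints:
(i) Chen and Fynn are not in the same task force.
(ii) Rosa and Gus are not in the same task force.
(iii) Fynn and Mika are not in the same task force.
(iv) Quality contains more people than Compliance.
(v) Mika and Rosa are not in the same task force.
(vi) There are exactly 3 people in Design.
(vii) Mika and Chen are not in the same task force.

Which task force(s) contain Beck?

Beck: Design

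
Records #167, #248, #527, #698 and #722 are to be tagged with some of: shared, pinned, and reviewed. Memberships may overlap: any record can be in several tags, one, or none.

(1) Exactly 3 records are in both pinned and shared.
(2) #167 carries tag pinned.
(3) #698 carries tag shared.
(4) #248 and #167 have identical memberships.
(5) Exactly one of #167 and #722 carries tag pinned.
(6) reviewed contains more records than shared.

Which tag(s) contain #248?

#248: pinned, reviewed, shared

From (2): #167 ∈ pinned.
From (3): #698 ∈ shared.
(4): #248 matches #167: #248 ∈ pinned.
(5) (exactly one): #722 ∉ pinned.
Suppose #248 ∉ shared: no assignment then satisfies all the clues, so #248 ∈ shared.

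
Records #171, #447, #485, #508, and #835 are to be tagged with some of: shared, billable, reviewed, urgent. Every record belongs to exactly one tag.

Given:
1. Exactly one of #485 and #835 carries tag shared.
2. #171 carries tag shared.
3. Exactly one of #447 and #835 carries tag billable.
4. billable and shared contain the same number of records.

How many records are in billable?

2

From (2): #171 ∈ shared.
Suppose #447 ∈ shared: no assignment then satisfies all the clues, so #447 ∉ shared.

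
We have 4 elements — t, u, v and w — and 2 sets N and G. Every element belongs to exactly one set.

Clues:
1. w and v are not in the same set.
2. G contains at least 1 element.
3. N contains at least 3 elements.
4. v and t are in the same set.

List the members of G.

G = {w}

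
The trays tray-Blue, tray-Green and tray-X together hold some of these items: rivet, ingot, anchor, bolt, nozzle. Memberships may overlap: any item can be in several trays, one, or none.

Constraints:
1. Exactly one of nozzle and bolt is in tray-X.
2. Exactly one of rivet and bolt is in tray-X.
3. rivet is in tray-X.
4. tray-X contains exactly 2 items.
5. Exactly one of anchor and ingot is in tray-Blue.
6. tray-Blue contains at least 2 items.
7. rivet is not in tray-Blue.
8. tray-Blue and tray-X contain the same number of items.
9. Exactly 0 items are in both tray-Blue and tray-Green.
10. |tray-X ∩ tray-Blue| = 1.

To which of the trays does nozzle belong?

nozzle: tray-Blue, tray-X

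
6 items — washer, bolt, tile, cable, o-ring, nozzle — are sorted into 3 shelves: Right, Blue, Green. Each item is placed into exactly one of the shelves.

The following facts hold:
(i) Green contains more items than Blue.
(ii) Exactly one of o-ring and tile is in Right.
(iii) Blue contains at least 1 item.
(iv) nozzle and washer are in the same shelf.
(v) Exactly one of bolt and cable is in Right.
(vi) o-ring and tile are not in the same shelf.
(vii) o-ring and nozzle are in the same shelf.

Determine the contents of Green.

Green = {nozzle, o-ring, washer}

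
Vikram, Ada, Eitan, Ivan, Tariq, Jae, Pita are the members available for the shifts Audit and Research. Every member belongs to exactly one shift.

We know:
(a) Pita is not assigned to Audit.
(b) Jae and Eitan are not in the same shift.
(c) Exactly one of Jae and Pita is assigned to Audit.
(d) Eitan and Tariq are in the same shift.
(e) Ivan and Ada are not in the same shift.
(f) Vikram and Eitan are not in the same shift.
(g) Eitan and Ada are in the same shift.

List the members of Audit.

Audit = {Ivan, Jae, Vikram}

From (a): Pita ∉ Audit.
(c) (exactly one): Jae ∈ Audit.
Only one shift left: Pita ∈ Research.
(b): Eitan ∉ Audit.
(d): Tariq matches Eitan: Tariq ∉ Audit.
(g): Ada matches Eitan: Ada ∉ Audit.
Only one shift left: Ada ∈ Research.
Only one shift left: Eitan ∈ Research.
Only one shift left: Tariq ∈ Research.
(e): Ivan ∉ Research.
(f): Vikram ∉ Research.
Only one shift left: Ivan ∈ Audit.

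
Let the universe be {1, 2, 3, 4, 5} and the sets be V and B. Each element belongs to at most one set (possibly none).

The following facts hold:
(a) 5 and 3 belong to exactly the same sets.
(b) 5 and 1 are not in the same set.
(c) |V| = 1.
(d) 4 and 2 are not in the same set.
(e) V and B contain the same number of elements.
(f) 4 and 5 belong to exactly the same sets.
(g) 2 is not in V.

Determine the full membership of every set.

V = {1}; B = {2}

From (g): 2 ∉ V.
Suppose 1 ∉ V: no assignment then satisfies all the clues, so 1 ∈ V.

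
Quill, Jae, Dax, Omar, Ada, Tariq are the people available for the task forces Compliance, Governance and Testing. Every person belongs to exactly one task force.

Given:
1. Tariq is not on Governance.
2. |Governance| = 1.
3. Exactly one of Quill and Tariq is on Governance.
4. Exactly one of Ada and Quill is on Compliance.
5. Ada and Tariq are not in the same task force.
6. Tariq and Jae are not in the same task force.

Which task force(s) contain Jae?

Jae: Compliance

From (1): Tariq ∉ Governance.
(3) (exactly one): Quill ∈ Governance.
(4) (exactly one): Ada ∈ Compliance.
(5): Tariq ∉ Compliance.
Only one task force left: Tariq ∈ Testing.
(2): Governance already has 1, so the rest are out.
(6): Jae ∉ Testing.
Only one task force left: Jae ∈ Compliance.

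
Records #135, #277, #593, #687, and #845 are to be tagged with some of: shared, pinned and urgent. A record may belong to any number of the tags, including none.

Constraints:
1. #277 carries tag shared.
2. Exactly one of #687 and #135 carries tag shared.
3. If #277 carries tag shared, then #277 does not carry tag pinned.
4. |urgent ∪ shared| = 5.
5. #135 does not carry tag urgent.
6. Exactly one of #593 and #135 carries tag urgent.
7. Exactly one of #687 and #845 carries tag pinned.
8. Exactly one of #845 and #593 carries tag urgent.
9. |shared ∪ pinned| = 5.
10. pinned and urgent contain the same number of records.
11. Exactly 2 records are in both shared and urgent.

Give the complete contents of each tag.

From (1): #277 ∈ shared.
From (5): #135 ∉ urgent.
(3): #277 ∉ pinned.
(6) (exactly one): #593 ∈ urgent.
(8) (exactly one): #845 ∉ urgent.
Suppose #135 ∉ shared: no assignment then satisfies all the clues, so #135 ∈ shared.

shared = {#135, #277, #593, #845}; pinned = {#135, #593, #687}; urgent = {#277, #593, #687}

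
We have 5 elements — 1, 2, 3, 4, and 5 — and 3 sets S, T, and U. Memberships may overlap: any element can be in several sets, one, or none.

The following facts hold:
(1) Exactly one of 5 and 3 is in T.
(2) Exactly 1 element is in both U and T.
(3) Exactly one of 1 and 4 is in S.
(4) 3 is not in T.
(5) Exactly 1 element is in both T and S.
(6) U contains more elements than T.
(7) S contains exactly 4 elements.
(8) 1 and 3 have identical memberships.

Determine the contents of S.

S = {1, 2, 3, 5}

From (4): 3 ∉ T.
(1) (exactly one): 5 ∈ T.
(8): 1 matches 3: 1 ∉ T.
Suppose 1 ∉ S: no assignment then satisfies all the clues, so 1 ∈ S.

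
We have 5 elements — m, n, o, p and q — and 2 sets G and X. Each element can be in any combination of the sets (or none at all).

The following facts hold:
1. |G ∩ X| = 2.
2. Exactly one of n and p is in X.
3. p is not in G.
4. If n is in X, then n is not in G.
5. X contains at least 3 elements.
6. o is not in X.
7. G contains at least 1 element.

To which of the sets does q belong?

q: G, X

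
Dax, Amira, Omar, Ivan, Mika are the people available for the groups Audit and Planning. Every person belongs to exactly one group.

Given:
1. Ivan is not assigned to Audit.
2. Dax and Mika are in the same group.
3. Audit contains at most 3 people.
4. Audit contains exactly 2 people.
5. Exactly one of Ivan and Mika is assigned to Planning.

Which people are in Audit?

Audit = {Dax, Mika}

From (1): Ivan ∉ Audit.
Only one group left: Ivan ∈ Planning.
(5) (exactly one): Mika ∉ Planning.
Only one group left: Mika ∈ Audit.
(2): Dax matches Mika: Dax ∈ Audit.
(4): Audit already has 2, so the rest are out.
Only one group left: Amira ∈ Planning.
Only one group left: Omar ∈ Planning.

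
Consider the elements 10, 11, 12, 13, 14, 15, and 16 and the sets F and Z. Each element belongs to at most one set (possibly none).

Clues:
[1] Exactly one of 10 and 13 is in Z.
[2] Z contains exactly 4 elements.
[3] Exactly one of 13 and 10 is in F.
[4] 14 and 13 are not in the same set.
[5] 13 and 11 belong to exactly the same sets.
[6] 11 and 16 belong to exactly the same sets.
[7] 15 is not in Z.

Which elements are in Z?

Z = {11, 12, 13, 16}

From (7): 15 ∉ Z.
Suppose 10 ∈ Z: no assignment then satisfies all the clues, so 10 ∉ Z.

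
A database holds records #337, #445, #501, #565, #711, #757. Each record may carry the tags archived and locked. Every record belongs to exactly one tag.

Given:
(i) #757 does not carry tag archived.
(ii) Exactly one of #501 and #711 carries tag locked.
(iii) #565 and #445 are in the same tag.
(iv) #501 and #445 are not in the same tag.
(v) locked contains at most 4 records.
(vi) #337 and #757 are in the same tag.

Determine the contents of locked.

locked = {#337, #501, #757}

From (i): #757 ∉ archived.
(vi): #337 matches #757: #337 ∉ archived.
Only one tag left: #337 ∈ locked.
Only one tag left: #757 ∈ locked.
Suppose #445 ∈ locked: no assignment then satisfies all the clues, so #445 ∉ locked.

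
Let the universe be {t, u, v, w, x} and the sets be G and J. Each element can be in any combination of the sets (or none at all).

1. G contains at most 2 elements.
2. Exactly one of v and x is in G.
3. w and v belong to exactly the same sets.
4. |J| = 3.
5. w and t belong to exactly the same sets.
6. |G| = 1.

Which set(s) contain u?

u: none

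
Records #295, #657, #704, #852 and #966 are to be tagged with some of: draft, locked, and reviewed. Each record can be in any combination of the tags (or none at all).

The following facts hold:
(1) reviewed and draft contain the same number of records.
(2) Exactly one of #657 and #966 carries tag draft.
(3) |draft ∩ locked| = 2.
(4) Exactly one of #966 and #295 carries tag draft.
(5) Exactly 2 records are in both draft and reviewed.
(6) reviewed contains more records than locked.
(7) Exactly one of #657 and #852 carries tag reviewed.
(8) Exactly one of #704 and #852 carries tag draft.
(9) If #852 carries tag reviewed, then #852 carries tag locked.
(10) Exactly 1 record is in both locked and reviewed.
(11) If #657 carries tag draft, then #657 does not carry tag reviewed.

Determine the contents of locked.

locked = {#657, #852}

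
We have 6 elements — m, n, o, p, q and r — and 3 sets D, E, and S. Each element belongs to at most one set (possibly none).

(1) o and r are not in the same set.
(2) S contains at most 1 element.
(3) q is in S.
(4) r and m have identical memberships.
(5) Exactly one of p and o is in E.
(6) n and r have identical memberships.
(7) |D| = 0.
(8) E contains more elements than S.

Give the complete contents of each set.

D = {}; E = {m, n, p, r}; S = {q}

From (3): q ∈ S.
(2): S already has 1, so the rest are out.
(7): D already has 0, so the rest are out.
Suppose m ∉ E: no assignment then satisfies all the clues, so m ∈ E.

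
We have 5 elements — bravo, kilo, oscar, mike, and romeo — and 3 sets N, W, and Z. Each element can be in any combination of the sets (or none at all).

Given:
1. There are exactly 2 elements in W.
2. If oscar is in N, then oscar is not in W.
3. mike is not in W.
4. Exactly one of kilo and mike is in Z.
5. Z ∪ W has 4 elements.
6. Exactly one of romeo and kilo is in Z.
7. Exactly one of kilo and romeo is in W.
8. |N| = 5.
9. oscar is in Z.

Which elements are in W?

From (3): mike ∉ W.
From (9): oscar ∈ Z.
(8): only 5 candidates remain for N, so all are in.
(2): oscar ∉ W.
Suppose bravo ∉ W: no assignment then satisfies all the clues, so bravo ∈ W.

W = {bravo, romeo}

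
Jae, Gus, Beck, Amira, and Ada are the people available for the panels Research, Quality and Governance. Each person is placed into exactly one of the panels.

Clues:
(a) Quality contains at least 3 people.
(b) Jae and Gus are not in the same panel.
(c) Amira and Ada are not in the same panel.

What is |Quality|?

3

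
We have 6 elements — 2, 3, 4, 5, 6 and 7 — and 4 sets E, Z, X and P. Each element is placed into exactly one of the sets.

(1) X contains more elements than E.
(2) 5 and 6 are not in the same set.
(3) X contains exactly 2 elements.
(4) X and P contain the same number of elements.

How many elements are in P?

2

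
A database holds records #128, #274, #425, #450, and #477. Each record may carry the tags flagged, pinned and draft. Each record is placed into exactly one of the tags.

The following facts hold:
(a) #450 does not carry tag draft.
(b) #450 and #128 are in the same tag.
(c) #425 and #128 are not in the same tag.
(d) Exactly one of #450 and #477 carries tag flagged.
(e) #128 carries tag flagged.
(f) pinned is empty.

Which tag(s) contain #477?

#477: draft

From (a): #450 ∉ draft.
From (e): #128 ∈ flagged.
(b): #450 matches #128: #450 ∈ flagged.
(c): #425 ∉ flagged.
(d) (exactly one): #477 ∉ flagged.
(f): pinned already has 0, so the rest are out.
Only one tag left: #425 ∈ draft.
Only one tag left: #477 ∈ draft.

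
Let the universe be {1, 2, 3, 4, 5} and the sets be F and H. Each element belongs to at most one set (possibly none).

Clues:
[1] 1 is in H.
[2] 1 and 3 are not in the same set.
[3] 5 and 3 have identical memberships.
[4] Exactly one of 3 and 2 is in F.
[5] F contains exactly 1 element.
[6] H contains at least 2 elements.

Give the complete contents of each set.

From (1): 1 ∈ H.
(2): 3 ∉ H.
(3): 5 matches 3: 5 ∉ H.
Suppose 2 ∉ F: no assignment then satisfies all the clues, so 2 ∈ F.

F = {2}; H = {1, 4}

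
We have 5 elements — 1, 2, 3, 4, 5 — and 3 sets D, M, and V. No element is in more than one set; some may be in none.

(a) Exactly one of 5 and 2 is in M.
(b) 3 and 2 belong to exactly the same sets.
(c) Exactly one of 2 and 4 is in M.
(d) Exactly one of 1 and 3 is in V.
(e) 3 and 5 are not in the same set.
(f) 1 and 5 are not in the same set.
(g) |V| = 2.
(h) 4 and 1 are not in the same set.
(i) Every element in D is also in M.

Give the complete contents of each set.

D = {}; M = {4, 5}; V = {2, 3}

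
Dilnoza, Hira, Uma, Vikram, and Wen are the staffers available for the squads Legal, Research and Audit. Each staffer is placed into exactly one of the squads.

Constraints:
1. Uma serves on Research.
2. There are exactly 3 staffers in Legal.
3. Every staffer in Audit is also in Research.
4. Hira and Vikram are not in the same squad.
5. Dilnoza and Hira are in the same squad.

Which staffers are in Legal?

Legal = {Dilnoza, Hira, Wen}

From (1): Uma ∈ Research.
Suppose Dilnoza ∉ Legal: no assignment then satisfies all the clues, so Dilnoza ∈ Legal.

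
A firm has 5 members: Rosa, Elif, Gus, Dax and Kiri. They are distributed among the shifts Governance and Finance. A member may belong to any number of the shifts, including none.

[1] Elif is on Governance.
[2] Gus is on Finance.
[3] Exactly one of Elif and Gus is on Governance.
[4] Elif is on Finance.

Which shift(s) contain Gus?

Gus: Finance

From (1): Elif ∈ Governance.
From (2): Gus ∈ Finance.
From (4): Elif ∈ Finance.
(3) (exactly one): Gus ∉ Governance.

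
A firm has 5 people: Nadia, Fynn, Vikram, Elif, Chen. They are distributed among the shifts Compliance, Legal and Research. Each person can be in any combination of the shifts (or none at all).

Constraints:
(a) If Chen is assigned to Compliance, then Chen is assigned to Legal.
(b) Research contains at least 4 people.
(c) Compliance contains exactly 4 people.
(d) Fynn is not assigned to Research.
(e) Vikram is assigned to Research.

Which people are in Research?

From (d): Fynn ∉ Research.
From (e): Vikram ∈ Research.
(b): only 4 candidates remain for Research, so all are in.

Research = {Chen, Elif, Nadia, Vikram}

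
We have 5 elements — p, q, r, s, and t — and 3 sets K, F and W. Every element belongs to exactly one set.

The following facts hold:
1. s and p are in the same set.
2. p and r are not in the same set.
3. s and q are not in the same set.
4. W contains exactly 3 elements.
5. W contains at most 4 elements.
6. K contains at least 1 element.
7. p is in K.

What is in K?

K = {p, s}

From (7): p ∈ K.
(1): s matches p: s ∈ K.
(2): r ∉ K.
(3): q ∉ K.
(4): only 3 candidates remain for W, so all are in.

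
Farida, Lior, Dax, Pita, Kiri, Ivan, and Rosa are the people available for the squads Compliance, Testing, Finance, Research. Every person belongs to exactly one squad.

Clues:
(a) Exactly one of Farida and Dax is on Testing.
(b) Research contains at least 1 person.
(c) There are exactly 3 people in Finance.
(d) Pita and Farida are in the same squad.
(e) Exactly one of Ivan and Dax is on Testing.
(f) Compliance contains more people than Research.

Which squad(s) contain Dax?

Dax: Testing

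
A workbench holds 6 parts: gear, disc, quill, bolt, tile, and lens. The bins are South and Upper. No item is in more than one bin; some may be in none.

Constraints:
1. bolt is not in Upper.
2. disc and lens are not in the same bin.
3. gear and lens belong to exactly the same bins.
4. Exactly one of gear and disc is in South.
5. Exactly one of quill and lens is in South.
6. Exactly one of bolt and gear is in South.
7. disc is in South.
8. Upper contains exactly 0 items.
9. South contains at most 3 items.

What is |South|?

From (1): bolt ∉ Upper.
From (7): disc ∈ South.
(2): lens ∉ South.
(3): gear matches lens: gear ∉ South.
(5) (exactly one): quill ∈ South.
(6) (exactly one): bolt ∈ South.
(8): Upper already has 0, so the rest are out.
(9): South already has 3, so the rest are out.

3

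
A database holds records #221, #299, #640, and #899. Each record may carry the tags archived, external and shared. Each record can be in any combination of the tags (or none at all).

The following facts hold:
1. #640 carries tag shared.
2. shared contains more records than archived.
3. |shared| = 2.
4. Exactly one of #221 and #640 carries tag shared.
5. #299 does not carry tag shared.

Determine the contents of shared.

shared = {#640, #899}

From (1): #640 ∈ shared.
From (5): #299 ∉ shared.
(4) (exactly one): #221 ∉ shared.
(3): only 2 candidates remain for shared, so all are in.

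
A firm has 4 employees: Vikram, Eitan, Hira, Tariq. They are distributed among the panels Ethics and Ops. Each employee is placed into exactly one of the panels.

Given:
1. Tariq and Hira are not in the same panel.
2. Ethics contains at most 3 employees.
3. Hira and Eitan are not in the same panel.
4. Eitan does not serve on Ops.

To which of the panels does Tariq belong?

From (4): Eitan ∉ Ops.
Only one panel left: Eitan ∈ Ethics.
(3): Hira ∉ Ethics.
Only one panel left: Hira ∈ Ops.
(1): Tariq ∉ Ops.
Only one panel left: Tariq ∈ Ethics.

Tariq: Ethics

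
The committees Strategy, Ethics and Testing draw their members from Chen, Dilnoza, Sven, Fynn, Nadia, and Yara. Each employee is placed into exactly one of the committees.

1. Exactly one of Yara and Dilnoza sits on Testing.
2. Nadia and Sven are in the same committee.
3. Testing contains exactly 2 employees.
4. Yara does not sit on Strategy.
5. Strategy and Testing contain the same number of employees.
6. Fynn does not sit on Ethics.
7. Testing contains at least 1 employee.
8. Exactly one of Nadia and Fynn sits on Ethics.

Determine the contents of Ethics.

From (4): Yara ∉ Strategy.
From (6): Fynn ∉ Ethics.
(8) (exactly one): Nadia ∈ Ethics.
(2): Sven matches Nadia: Sven ∉ Strategy.
(2): Sven matches Nadia: Sven ∈ Ethics.
Suppose Chen ∈ Ethics: no assignment then satisfies all the clues, so Chen ∉ Ethics.

Ethics = {Nadia, Sven}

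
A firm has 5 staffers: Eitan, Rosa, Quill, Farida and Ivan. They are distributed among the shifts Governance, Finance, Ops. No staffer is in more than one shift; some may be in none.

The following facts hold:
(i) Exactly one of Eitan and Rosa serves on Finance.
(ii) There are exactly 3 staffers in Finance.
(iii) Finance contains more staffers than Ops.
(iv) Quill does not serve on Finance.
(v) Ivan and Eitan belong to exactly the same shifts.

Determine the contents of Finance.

Finance = {Eitan, Farida, Ivan}

From (iv): Quill ∉ Finance.
Suppose Eitan ∉ Finance: no assignment then satisfies all the clues, so Eitan ∈ Finance.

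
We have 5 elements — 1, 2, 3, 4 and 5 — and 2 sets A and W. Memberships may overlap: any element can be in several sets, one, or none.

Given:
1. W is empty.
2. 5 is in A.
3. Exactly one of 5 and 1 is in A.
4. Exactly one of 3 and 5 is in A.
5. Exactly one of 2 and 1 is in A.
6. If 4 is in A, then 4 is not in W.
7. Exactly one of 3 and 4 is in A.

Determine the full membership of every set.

A = {2, 4, 5}; W = {}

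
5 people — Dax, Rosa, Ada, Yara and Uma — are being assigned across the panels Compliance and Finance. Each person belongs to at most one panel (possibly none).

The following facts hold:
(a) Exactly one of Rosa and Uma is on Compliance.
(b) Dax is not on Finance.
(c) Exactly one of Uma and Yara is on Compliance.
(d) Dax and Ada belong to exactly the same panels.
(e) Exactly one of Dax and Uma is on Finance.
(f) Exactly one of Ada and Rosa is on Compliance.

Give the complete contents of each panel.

From (b): Dax ∉ Finance.
(d): Ada matches Dax: Ada ∉ Finance.
(e) (exactly one): Uma ∈ Finance.
(a) (exactly one): Rosa ∈ Compliance.
(c) (exactly one): Yara ∈ Compliance.
(f) (exactly one): Ada ∉ Compliance.
(d): Dax matches Ada: Dax ∉ Compliance.

Compliance = {Rosa, Yara}; Finance = {Uma}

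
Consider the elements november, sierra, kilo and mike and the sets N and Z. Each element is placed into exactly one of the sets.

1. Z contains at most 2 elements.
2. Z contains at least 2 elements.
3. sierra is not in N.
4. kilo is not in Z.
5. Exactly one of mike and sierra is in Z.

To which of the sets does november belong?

november: Z

From (3): sierra ∉ N.
From (4): kilo ∉ Z.
Only one set left: sierra ∈ Z.
Only one set left: kilo ∈ N.
(5) (exactly one): mike ∉ Z.
Only one set left: mike ∈ N.
(2): only 2 candidates remain for Z, so all are in.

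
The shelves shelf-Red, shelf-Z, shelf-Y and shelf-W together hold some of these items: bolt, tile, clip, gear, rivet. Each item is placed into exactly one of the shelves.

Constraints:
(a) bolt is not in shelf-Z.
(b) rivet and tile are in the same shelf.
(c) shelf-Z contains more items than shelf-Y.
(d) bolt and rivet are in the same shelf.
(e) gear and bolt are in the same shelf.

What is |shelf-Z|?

1

From (a): bolt ∉ shelf-Z.
(d): rivet matches bolt: rivet ∉ shelf-Z.
(e): gear matches bolt: gear ∉ shelf-Z.
(b): tile matches rivet: tile ∉ shelf-Z.
Suppose bolt ∈ shelf-Y: no assignment then satisfies all the clues, so bolt ∉ shelf-Y.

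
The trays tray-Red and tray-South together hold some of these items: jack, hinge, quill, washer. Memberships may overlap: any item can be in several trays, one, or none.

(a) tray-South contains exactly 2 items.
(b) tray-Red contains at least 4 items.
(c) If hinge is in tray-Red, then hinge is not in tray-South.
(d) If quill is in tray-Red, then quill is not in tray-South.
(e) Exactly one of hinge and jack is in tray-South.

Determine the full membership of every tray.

tray-Red = {hinge, jack, quill, washer}; tray-South = {jack, washer}

(b): only 4 candidates remain for tray-Red, so all are in.
(c): hinge ∉ tray-South.
(d): quill ∉ tray-South.
(e) (exactly one): jack ∈ tray-South.
(a): only 2 candidates remain for tray-South, so all are in.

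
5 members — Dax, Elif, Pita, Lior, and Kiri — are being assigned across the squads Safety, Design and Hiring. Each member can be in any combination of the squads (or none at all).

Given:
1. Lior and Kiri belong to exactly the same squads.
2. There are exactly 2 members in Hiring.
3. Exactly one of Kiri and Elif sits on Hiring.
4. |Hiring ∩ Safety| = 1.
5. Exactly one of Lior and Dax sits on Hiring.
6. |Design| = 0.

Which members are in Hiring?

Hiring = {Dax, Elif}

(6): Design already has 0, so the rest are out.
Suppose Dax ∉ Hiring: no assignment then satisfies all the clues, so Dax ∈ Hiring.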